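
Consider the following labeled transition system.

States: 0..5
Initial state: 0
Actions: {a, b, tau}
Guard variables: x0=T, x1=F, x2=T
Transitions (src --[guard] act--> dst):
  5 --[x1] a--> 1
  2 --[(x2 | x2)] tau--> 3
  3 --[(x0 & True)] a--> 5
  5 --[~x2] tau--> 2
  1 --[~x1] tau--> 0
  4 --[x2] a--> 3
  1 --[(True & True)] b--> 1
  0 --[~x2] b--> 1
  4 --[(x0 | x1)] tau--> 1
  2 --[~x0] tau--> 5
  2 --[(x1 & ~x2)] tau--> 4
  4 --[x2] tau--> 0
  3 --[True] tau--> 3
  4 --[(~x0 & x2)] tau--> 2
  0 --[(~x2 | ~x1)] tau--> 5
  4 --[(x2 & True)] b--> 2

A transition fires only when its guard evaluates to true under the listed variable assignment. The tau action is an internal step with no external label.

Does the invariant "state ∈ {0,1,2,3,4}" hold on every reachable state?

Safe = {0,1,2,3,4}
R = {0,5}
  0: ✓
  5: VIOLATES
reach 5 via tau — violates

Answer: INVARIANT VIOLATED at state 5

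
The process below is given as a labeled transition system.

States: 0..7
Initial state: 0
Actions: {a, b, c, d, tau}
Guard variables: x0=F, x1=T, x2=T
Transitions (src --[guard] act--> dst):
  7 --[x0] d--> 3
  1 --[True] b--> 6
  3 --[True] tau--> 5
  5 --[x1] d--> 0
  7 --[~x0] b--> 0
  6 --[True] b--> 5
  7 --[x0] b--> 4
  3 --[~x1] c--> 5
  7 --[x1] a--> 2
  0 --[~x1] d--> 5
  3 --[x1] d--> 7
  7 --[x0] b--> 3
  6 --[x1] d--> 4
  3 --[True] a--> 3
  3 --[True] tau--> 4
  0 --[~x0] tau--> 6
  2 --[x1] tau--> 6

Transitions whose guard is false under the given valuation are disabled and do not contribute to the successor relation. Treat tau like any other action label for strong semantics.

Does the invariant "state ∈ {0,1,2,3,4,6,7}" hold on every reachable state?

Answer: INVARIANT VIOLATED at state 5

Trace:
Inv-set: {0,1,2,3,4,6,7}
Reach set: {0,4,5,6}
  0: ok
  4: ok
  5: VIOLATES
  6: ok
counterexample path to 5: tau·b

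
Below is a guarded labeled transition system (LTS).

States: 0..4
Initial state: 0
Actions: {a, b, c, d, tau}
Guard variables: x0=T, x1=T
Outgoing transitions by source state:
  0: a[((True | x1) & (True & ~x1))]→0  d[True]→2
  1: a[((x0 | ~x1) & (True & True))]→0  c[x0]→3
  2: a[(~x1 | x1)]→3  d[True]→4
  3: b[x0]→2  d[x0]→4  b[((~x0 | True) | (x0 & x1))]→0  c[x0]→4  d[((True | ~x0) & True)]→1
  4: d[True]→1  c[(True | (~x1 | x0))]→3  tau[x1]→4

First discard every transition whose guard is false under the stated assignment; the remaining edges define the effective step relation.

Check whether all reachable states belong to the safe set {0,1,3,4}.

Allowed set {0,1,3,4}
Reach set: {0,1,2,3,4}
  0: ✓
  1: ✓
  2: outside
  3: ✓
  4: ✓
counterexample path to 2: d

Answer: INVARIANT VIOLATED at state 2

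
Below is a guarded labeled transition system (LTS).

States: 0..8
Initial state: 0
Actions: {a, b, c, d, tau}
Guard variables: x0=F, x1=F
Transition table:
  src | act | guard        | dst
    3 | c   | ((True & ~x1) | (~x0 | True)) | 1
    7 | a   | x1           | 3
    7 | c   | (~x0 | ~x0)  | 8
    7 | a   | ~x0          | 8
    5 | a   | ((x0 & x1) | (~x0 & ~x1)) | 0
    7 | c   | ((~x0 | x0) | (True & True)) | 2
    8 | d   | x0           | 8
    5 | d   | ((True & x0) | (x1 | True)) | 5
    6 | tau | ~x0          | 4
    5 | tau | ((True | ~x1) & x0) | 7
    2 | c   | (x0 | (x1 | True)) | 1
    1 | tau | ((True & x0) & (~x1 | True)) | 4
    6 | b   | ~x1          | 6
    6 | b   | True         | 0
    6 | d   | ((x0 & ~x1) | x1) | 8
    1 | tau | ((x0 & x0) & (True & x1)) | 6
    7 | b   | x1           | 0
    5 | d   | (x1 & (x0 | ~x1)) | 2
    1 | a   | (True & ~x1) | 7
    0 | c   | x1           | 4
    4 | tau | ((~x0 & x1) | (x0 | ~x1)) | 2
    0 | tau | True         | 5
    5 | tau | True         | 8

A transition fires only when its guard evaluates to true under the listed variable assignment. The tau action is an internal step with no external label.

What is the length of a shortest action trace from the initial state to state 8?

Layered search for 8:
  L0 = {0}
  L1 = {5}
  L2 = {8}
first hit 8 at d=2 via tau·tau

Answer: 2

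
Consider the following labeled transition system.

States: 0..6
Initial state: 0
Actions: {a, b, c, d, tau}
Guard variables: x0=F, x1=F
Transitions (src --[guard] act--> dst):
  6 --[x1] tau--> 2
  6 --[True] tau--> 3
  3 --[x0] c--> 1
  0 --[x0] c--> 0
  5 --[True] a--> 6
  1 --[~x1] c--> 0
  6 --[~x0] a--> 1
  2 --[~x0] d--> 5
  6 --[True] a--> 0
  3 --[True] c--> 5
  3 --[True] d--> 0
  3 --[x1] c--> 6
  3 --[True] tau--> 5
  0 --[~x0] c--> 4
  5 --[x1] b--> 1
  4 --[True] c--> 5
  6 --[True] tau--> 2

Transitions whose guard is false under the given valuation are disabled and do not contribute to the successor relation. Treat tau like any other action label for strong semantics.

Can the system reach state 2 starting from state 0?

Guard filter leaves 12 enabled edge(s).
depth 0: {0}
depth 1: {4}  cumulative {0,4}
depth 2: {5}  cumulative {0,4,5}
depth 3: {6}  cumulative {0,4,5,6}
depth 4: {1,2,3}  cumulative {0,1,2,3,4,5,6}
R = {0,1,2,3,4,5,6}
trace reaching 2: c·c·a·tau

Answer: REACHABLE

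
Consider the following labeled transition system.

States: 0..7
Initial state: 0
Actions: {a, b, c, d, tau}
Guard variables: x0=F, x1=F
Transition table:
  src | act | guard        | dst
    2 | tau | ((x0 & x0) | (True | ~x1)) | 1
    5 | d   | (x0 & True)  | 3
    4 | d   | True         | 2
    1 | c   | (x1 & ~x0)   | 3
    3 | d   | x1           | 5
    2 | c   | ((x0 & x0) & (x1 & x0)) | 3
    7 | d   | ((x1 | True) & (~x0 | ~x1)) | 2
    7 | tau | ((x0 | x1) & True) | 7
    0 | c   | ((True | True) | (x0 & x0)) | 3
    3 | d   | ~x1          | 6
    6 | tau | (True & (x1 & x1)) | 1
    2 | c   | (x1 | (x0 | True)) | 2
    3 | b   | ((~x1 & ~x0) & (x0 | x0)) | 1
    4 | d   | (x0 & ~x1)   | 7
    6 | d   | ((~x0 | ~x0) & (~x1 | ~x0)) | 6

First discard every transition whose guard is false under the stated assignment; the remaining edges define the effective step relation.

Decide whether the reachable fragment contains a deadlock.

Reachable = {0,3,6}
  0: c→3  [deg 1]
  3: d→6  [deg 1]
  6: d→6  [deg 1]

Answer: DEADLOCK-FREE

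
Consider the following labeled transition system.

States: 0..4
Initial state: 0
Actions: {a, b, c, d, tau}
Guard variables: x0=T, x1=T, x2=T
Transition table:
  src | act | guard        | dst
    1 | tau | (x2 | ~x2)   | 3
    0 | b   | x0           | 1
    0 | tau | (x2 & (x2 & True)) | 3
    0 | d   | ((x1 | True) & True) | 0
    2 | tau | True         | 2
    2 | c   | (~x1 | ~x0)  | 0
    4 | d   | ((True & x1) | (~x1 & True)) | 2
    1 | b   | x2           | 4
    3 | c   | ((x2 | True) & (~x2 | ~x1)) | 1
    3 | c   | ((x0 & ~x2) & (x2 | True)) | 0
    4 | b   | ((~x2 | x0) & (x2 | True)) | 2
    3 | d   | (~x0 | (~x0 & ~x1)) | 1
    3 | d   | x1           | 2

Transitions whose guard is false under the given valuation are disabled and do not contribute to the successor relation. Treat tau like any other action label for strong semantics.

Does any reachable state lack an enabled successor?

Reachable = {0,1,2,3,4}
  0: b→1  d→0  tau→3  [3 exit(s)]
  1: b→4  tau→3  [2 exit(s)]
  2: tau→2  [1 exit(s)]
  3: d→2  [1 exit(s)]
  4: b→2  d→2  [2 exit(s)]

Answer: DEADLOCK-FREE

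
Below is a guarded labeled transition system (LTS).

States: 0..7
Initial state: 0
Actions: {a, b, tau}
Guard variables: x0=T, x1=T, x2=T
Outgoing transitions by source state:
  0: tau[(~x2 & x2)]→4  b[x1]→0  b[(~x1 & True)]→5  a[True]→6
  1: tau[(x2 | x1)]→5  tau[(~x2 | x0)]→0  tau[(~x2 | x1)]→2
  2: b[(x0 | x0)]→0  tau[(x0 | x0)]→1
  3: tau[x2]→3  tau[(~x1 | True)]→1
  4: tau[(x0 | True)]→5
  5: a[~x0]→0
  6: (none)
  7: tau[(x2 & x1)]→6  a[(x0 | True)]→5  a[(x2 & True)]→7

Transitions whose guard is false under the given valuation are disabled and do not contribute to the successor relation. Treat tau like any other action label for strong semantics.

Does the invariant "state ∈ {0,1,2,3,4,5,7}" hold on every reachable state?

Answer: INVARIANT VIOLATED at state 6

Trace:
Inv-set: {0,1,2,3,4,5,7}
Reachable = {0,6}
  0: ok
  6: VIOLATES
reach 6 via a — violates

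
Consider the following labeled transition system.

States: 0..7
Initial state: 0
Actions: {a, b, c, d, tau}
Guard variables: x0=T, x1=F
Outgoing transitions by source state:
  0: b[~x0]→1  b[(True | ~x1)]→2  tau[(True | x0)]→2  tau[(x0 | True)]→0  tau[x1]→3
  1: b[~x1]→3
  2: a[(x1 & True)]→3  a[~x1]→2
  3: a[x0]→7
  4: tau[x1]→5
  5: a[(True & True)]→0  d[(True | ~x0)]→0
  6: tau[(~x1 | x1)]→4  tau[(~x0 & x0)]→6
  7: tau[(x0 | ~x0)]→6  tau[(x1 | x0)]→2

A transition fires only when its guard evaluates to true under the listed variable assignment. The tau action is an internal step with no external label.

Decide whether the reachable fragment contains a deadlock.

Answer: DEADLOCK-FREE

Working:
Reachable = {0,2}
  0: b→2  tau→0  tau→2  [deg 3]
  2: a→2  [deg 1]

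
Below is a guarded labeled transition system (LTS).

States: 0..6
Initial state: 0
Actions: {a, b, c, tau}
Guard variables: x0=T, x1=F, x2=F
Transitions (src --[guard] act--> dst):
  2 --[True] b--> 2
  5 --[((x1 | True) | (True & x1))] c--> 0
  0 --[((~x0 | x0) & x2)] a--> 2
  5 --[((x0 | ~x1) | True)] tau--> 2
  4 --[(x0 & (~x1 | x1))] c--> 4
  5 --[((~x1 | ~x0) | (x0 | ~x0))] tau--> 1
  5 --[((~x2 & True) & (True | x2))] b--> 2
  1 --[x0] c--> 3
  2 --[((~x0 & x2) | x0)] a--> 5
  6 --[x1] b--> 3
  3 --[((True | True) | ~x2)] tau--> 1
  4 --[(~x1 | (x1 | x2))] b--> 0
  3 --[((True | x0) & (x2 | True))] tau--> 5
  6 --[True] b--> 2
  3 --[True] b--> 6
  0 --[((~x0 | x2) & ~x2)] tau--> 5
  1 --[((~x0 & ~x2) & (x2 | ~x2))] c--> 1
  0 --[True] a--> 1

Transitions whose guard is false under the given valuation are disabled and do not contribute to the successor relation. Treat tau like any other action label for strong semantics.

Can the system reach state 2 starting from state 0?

Guard filter leaves 14 enabled edge(s).
Layer 0: {0}
Layer 1: {1}  now seen {0,1}
Layer 2: {3}  now seen {0,1,3}
Layer 3: {5,6}  now seen {0,1,3,5,6}
Layer 4: {2}  now seen {0,1,2,3,5,6}
R = {0,1,2,3,5,6}
witness 2: a·c·tau·tau

Answer: REACHABLE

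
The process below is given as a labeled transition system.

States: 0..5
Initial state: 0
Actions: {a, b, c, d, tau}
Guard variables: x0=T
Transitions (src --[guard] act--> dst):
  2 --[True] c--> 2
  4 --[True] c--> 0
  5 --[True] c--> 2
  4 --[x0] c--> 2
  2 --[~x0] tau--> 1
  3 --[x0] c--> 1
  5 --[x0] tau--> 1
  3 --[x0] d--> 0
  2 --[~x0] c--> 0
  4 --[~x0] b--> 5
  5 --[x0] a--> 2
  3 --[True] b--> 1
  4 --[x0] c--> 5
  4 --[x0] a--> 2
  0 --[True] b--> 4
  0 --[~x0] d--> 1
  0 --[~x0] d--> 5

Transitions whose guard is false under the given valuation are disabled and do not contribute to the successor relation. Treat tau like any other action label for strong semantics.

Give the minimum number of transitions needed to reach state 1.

Answer: 3

Analysis:
Layered search for 1:
  depth 0: {0}
  depth 1: {4}
  depth 2: {2,5}
  depth 3: {1}
depth(1)=3, e.g. b·c·tau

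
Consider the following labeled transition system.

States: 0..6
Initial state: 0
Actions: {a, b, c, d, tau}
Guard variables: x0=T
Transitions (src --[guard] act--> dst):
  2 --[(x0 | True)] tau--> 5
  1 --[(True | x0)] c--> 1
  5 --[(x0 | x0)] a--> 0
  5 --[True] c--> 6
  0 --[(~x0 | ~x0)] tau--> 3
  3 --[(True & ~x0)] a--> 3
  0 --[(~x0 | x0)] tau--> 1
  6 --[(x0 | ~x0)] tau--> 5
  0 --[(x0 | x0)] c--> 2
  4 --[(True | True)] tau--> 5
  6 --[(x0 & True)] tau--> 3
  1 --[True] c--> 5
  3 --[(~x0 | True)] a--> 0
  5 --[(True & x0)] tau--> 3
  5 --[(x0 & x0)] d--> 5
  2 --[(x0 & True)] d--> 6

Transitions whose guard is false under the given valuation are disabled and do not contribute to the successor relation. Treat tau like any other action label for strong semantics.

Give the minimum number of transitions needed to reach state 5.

Answer: 2

Analysis:
Breadth-first toward 5:
  Layer 0: {0}
  Layer 1: {1,2}
  Layer 2: {5,6}
first hit 5 at d=2 via c·tau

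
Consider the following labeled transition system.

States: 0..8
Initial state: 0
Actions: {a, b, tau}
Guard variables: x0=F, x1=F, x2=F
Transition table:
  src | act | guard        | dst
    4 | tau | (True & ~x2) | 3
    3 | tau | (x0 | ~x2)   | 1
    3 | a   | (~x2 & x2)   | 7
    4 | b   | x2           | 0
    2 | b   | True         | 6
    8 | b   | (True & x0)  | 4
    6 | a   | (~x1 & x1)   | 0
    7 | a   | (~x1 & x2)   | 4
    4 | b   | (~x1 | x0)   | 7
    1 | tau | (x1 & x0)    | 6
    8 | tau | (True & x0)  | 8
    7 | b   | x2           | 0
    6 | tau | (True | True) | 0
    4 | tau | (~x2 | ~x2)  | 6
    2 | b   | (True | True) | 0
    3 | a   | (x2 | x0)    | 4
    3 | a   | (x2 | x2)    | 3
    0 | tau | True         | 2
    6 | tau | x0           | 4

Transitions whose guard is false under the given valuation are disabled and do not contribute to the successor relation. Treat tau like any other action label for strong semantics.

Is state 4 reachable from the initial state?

Answer: UNREACHABLE

Analysis:
8 transition(s) survive guard evaluation.
Layer 0: {0}
Layer 1: {2}  now seen {0,2}
Layer 2: {6}  now seen {0,2,6}
R = {0,2,6}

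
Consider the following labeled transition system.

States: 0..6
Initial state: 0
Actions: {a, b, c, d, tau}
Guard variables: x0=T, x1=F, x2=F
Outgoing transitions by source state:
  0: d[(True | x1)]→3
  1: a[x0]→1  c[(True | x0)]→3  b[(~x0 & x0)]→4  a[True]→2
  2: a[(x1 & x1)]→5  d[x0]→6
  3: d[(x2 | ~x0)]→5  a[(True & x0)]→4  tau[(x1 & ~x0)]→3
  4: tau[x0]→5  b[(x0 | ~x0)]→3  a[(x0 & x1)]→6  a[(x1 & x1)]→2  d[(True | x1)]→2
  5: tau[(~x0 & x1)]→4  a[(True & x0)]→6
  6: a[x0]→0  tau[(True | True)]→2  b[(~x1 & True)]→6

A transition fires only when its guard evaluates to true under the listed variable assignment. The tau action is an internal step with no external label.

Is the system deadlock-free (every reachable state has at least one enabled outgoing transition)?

Answer: DEADLOCK-FREE

Analysis:
Reachable = {0,2,3,4,5,6}
  0: d→3  [1 exit(s)]
  2: d→6  [1 exit(s)]
  3: a→4  [1 exit(s)]
  4: b→3  d→2  tau→5  [3 exit(s)]
  5: a→6  [1 exit(s)]
  6: a→0  b→6  tau→2  [3 exit(s)]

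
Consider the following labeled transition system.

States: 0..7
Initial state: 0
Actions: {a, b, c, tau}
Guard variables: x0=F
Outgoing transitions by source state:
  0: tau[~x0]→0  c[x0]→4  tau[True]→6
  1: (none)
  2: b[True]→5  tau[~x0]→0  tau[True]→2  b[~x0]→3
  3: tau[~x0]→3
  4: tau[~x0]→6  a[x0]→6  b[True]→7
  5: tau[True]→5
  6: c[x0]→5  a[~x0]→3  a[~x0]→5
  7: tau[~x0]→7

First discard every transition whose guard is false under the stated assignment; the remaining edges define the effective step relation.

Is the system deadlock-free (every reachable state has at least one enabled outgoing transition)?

Reachable = {0,3,5,6}
  0: tau→0  tau→6  [2 exit(s)]
  3: tau→3  [1 exit(s)]
  5: tau→5  [1 exit(s)]
  6: a→3  a→5  [2 exit(s)]

Answer: DEADLOCK-FREE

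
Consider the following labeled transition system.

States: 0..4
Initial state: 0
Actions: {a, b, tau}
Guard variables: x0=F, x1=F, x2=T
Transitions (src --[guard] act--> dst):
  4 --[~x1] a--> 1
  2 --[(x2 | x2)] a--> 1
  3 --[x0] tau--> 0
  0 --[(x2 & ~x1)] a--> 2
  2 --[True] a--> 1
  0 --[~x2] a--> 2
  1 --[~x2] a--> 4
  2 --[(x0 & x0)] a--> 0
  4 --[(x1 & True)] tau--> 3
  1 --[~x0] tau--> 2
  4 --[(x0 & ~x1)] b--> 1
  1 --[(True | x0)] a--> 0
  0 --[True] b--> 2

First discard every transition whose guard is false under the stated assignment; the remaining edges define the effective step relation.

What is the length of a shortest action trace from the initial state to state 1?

Breadth-first toward 1:
  depth 0: {0}
  depth 1: {2}
  depth 2: {1}
depth(1)=2, e.g. a·a

Answer: 2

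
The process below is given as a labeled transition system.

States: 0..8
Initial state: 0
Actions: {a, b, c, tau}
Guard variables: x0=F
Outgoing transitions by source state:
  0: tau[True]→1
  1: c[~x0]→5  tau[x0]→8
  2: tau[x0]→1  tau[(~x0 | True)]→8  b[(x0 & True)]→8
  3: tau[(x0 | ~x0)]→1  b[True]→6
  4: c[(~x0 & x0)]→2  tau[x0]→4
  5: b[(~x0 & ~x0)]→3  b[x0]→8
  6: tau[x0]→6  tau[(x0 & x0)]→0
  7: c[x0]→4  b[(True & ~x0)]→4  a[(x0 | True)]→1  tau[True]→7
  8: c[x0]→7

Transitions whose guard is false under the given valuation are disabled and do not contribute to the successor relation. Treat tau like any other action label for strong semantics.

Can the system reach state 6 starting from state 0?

Answer: REACHABLE

Analysis:
After dropping false guards: 9 live edges.
depth 0: {0}
depth 1: {1}  cumulative {0,1}
depth 2: {5}  cumulative {0,1,5}
depth 3: {3}  cumulative {0,1,3,5}
depth 4: {6}  cumulative {0,1,3,5,6}
R = {0,1,3,5,6}
witness 6: tau·c·b·b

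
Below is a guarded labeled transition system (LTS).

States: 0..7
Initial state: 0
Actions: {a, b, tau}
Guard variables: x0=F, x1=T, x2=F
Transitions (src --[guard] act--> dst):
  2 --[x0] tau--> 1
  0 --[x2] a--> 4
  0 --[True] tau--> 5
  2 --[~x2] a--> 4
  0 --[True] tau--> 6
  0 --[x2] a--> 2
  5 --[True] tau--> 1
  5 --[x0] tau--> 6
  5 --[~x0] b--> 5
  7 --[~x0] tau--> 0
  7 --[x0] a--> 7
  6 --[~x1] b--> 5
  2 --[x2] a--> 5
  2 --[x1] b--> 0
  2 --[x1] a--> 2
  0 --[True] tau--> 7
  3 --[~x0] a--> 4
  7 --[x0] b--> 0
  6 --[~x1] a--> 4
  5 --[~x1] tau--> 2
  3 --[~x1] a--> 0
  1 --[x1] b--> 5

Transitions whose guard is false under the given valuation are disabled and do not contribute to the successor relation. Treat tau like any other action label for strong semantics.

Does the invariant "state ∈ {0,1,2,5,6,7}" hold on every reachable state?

Answer: INVARIANT HOLDS

Analysis:
Inv-set: {0,1,2,5,6,7}
R = {0,1,5,6,7}
  0: ✓
  1: ✓
  5: ✓
  6: ✓
  7: ✓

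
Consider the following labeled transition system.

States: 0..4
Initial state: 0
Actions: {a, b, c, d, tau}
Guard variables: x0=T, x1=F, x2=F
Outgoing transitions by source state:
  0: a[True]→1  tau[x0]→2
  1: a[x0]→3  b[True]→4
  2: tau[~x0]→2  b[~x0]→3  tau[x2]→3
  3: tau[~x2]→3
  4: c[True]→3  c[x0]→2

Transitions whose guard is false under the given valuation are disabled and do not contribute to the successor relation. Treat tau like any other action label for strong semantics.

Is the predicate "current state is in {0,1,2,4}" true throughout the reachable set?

Safe = {0,1,2,4}
R = {0,1,2,3,4}
  0: ok
  1: ok
  2: ok
  3: ✗ unsafe
  4: ok
witness against invariant: a·a → 3

Answer: INVARIANT VIOLATED at state 3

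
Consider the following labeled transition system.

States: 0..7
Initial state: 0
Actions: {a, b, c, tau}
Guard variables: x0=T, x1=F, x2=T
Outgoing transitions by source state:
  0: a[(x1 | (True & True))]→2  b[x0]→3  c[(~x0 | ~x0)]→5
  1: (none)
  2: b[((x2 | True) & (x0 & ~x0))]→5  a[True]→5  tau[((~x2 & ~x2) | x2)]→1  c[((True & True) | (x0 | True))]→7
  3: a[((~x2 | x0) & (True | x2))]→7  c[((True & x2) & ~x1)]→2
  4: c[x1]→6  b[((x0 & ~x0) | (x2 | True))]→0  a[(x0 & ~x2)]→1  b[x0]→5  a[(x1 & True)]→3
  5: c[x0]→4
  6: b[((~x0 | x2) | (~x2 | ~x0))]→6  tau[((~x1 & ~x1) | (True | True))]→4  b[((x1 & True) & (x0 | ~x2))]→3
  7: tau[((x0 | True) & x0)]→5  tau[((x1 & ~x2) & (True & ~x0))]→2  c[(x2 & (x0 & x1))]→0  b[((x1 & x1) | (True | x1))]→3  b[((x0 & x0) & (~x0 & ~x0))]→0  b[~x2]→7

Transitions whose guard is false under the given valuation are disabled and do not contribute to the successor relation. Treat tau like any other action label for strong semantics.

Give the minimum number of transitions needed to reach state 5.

Answer: 2

Analysis:
BFS to 5:
  depth 0: {0}
  depth 1: {2,3}
  depth 2: {1,5,7}
first hit 5 at d=2 via a·a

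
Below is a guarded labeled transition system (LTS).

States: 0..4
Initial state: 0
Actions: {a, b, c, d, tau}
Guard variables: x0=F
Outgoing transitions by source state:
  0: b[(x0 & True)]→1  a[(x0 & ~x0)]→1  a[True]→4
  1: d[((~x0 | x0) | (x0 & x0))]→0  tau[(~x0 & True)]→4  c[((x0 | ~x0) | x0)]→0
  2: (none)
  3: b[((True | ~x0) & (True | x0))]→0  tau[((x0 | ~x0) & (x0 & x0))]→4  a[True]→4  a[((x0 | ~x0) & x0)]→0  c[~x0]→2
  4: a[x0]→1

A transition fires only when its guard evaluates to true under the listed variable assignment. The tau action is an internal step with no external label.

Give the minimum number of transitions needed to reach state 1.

Answer: UNREACHABLE

Working:
Breadth-first toward 1:
  Layer 0: {0}
  Layer 1: {4}
1 never appears.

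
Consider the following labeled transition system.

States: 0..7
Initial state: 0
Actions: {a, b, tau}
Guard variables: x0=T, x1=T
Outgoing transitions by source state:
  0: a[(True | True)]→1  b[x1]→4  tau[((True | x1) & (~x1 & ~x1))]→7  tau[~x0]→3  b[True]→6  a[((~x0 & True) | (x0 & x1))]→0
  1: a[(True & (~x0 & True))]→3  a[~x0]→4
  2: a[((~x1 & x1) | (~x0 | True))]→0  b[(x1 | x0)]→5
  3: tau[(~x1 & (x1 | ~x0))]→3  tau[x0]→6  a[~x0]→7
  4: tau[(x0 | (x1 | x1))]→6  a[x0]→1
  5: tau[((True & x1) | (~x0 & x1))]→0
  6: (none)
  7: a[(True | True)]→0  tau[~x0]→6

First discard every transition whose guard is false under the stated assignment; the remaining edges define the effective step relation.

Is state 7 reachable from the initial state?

Guard filter leaves 11 enabled edge(s).
L0 = {0}
L1 = {1,4,6}  now seen {0,1,4,6}
R = {0,1,4,6}

Answer: UNREACHABLE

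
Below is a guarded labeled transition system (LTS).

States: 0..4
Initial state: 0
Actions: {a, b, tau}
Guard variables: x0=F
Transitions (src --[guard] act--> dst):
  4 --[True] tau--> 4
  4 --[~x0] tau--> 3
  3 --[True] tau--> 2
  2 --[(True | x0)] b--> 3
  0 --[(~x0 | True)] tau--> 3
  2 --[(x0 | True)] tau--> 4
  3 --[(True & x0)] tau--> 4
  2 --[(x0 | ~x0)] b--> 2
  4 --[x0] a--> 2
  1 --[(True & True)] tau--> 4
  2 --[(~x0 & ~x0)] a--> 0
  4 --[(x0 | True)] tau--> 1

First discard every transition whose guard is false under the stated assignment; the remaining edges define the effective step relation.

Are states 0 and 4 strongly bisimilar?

Answer: NOT BISIMILAR

Trace:
Bisimulation quotient by refinement:
  π0 = {{0,1,2,3,4}}
  π1 = {{0,1,3,4},{2}}
  π2 = {{0,1,4},{2},{3}}
  π3 = {{0},{1},{2},{3},{4}}
Fixed point at round 4; 5 class(es).
[0]={0}  [4]={4}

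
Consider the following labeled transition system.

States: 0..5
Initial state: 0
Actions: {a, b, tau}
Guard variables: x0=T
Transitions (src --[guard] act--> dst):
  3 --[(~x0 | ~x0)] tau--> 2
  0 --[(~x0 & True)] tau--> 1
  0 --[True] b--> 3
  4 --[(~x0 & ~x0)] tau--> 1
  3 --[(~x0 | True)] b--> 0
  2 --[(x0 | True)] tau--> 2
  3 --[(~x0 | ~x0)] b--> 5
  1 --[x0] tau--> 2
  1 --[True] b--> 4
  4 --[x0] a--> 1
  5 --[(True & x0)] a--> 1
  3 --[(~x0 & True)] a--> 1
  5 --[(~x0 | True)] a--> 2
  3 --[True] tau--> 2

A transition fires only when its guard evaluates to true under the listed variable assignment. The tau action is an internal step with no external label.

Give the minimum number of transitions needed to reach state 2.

Answer: 2

Trace:
Layered search for 2:
  depth 0: {0}
  depth 1: {3}
  depth 2: {2}
depth(2)=2, e.g. b·tau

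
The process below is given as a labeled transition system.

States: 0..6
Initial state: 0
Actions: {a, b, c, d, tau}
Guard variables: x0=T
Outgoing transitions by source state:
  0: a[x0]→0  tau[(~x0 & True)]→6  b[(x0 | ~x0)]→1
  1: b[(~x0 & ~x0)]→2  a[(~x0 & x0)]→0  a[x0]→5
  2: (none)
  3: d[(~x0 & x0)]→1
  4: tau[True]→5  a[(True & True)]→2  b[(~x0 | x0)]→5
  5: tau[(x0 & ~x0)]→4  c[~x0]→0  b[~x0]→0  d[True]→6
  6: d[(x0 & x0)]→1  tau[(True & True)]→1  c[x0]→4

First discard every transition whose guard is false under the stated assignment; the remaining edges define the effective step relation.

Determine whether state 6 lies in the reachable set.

Answer: REACHABLE

Trace:
After dropping false guards: 10 live edges.
L0 = {0}
L1 = {1}  total {0,1}
L2 = {5}  total {0,1,5}
L3 = {6}  total {0,1,5,6}
L4 = {4}  total {0,1,4,5,6}
L5 = {2}  total {0,1,2,4,5,6}
Reach set: {0,1,2,4,5,6}
Path to 6: b·a·d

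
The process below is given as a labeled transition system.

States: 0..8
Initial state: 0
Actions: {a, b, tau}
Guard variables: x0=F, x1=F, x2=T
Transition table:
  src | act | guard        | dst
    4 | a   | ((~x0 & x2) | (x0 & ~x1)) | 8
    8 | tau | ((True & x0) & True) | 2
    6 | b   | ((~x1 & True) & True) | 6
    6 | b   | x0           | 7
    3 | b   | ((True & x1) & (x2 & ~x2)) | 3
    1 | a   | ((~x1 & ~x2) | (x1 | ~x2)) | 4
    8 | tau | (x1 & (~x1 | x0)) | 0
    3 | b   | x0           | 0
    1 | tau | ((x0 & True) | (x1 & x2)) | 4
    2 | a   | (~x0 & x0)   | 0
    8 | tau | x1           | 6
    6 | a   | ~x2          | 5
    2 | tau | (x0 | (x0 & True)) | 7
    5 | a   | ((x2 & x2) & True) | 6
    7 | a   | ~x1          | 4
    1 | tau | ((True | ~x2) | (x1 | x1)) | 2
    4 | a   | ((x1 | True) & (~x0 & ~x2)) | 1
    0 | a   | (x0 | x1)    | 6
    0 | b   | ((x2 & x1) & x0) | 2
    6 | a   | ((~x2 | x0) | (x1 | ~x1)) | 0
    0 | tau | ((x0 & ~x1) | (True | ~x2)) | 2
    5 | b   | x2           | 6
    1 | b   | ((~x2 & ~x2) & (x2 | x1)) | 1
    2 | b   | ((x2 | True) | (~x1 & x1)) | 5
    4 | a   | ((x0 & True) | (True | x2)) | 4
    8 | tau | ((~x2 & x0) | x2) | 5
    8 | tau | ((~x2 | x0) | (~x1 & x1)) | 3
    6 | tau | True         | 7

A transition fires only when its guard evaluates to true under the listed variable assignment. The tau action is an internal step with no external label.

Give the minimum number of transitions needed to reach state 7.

Answer: 4

Working:
Breadth-first toward 7:
  depth 0: {0}
  depth 1: {2}
  depth 2: {5}
  depth 3: {6}
  depth 4: {7}
7 enters at depth 4; path tau·b·a·tau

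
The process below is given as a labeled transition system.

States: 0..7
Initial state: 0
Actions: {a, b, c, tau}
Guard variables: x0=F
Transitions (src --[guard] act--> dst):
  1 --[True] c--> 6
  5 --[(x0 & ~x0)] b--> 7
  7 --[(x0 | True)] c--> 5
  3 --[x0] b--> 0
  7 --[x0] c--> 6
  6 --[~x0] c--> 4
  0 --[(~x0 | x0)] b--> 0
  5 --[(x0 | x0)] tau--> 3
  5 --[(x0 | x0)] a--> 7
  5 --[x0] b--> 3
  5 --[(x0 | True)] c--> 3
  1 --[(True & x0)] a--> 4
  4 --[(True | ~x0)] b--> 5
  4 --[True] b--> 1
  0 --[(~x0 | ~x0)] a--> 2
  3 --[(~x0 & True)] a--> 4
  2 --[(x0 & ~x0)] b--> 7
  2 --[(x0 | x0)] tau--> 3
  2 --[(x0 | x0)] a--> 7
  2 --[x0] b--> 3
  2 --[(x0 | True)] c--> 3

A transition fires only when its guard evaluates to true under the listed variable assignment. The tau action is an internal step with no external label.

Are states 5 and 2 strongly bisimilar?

Answer: BISIMILAR

Working:
Bisimulation quotient by refinement:
  π0 = {{0,1,2,3,4,5,6,7}}
  π1 = {{0},{1,2,5,6,7},{3},{4}}
  π2 = {{0},{1,7},{2,5},{3},{4},{6}}
  π3 = {{0},{1},{2,5},{3},{4},{6},{7}}
stable after 4 split(s): 7 block(s)
5∈{2,5}, 2∈{2,5}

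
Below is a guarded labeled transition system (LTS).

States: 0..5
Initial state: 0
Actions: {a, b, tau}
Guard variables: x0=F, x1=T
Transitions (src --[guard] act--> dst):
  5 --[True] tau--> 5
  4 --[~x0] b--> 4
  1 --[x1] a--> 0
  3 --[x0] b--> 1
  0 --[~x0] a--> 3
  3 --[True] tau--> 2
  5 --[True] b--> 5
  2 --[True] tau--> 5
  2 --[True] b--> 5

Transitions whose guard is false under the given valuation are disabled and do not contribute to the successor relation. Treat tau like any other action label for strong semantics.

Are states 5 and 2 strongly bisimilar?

Answer: BISIMILAR

Trace:
Refine partition for ~:
  π0 = {{0,1,2,3,4,5}}
  π1 = {{0,1},{2,5},{3},{4}}
  π2 = {{0},{1},{2,5},{3},{4}}
stable after 3 split(s): 5 block(s)
[5]={2,5}  [2]={2,5}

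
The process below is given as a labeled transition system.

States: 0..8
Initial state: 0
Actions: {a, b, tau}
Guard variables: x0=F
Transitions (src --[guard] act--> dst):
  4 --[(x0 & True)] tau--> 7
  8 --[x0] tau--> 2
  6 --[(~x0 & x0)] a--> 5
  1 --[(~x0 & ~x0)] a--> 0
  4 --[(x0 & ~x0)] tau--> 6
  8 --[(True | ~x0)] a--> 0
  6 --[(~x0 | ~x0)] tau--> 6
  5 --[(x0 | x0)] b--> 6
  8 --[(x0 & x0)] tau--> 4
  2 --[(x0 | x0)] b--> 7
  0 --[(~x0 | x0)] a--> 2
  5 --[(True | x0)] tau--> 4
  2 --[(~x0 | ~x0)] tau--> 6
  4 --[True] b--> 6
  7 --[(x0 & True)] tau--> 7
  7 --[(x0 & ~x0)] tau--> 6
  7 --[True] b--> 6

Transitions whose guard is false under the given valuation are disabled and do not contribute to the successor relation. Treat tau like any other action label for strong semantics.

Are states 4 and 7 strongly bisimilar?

Answer: BISIMILAR

Analysis:
Compute ~ classes (split until stable):
  π0 = {{0,1,2,3,4,5,6,7,8}}
  π1 = {{0,1,8},{2,5,6},{3},{4,7}}
  π2 = {{0},{1,8},{2,6},{3},{4,7},{5}}
Fixed point at round 3; 6 class(es).
[4]={4,7}  [7]={4,7}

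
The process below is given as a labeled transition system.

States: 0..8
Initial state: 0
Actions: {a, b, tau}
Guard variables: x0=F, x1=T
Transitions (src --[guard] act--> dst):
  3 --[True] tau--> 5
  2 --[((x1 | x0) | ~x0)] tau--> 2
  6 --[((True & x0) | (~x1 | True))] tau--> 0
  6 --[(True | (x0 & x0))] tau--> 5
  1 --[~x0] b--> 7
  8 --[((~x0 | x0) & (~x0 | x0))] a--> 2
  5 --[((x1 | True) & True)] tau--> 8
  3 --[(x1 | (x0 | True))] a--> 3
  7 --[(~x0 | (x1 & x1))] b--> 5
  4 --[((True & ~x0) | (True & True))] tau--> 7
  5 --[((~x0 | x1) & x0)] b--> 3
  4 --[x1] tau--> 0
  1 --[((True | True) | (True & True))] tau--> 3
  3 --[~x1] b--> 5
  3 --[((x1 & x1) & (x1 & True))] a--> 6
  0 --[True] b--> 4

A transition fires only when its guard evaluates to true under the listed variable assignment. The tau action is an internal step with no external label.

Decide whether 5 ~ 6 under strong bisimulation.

Answer: NOT BISIMILAR

Working:
Bisimulation quotient by refinement:
  π0 = {{0,1,2,3,4,5,6,7,8}}
  π1 = {{0,7},{1},{2,4,5,6},{3},{8}}
  π2 = {{0,7},{1},{2},{3},{4},{5},{6},{8}}
  π3 = {{0},{1},{2},{3},{4},{5},{6},{7},{8}}
stable after 4 split(s): 9 block(s)
5∈{5}, 6∈{6}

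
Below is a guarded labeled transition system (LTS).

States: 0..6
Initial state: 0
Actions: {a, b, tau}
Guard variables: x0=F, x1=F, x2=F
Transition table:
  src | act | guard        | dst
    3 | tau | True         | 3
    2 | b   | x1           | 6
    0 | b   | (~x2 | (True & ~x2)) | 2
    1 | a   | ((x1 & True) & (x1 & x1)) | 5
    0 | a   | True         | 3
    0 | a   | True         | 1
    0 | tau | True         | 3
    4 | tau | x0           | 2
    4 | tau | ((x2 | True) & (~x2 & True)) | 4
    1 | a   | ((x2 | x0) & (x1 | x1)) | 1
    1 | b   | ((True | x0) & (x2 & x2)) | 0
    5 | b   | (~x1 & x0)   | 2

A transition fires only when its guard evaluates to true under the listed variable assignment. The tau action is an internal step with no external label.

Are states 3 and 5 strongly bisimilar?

Bisimulation quotient by refinement:
  P[0] = {{0,1,2,3,4,5,6}}
  P[1] = {{0},{1,2,5,6},{3,4}}
stable after 2 split(s): 3 block(s)
class of 3: {3,4}; class of 5: {1,2,5,6}

Answer: NOT BISIMILAR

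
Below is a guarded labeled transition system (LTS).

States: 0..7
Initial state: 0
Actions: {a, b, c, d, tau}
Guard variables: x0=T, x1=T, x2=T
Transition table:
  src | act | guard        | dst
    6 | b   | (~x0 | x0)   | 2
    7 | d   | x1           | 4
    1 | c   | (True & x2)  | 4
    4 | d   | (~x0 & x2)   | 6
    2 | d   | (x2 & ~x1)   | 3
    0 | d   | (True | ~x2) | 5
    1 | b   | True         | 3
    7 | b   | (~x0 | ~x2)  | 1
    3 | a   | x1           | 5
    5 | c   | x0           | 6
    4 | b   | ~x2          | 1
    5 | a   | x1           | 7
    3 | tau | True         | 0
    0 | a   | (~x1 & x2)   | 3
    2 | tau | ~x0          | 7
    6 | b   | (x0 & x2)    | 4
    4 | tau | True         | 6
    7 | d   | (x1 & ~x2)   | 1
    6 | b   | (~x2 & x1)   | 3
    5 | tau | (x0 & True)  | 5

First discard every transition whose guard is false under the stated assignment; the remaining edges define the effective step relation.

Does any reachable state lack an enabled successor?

R = {0,2,4,5,6,7}
  0: d→5  [1 exit(s)]
  2: ∅  [no exit]
  4: tau→6  [1 exit(s)]
  5: a→7  c→6  tau→5  [3 exit(s)]
  6: b→2  b→4  [2 exit(s)]
  7: d→4  [1 exit(s)]
witness 2: d·c·b

Answer: DEADLOCK at state 2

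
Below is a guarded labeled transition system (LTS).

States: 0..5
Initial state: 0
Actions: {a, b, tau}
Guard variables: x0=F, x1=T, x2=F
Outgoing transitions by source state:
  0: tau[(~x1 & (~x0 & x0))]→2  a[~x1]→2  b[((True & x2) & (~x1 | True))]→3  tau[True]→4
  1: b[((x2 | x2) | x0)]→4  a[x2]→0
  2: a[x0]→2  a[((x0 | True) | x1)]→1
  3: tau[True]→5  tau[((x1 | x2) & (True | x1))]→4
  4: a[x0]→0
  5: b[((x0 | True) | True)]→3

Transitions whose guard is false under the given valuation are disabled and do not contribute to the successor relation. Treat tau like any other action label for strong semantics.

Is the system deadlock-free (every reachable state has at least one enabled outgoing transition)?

R = {0,4}
  0: tau→4  [deg 1]
  4: ∅  [no exit]
witness 4: tau

Answer: DEADLOCK at state 4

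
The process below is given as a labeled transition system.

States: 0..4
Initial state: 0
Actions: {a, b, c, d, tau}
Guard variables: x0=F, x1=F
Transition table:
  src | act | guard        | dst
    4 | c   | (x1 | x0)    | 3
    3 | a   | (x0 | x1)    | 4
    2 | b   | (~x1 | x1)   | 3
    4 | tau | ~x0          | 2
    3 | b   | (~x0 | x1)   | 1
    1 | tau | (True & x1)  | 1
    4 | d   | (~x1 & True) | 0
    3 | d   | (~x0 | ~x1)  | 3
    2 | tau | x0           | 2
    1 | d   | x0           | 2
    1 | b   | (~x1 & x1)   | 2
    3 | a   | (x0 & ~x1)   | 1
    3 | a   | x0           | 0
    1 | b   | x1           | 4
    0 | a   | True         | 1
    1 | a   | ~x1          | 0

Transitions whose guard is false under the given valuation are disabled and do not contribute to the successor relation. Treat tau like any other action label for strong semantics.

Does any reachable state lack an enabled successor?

R = {0,1}
  0: a→1  [1 out]
  1: a→0  [1 out]

Answer: DEADLOCK-FREE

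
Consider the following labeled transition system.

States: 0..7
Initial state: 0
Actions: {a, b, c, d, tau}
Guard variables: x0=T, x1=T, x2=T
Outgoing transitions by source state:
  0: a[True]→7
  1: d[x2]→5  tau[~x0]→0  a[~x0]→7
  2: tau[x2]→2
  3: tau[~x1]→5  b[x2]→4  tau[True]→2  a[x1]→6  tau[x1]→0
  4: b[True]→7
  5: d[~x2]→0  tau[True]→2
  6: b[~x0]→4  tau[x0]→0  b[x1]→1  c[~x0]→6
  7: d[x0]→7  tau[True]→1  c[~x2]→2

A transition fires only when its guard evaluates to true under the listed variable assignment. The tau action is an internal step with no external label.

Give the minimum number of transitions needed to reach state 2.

Answer: 4

Analysis:
Breadth-first toward 2:
  depth 0: {0}
  depth 1: {7}
  depth 2: {1}
  depth 3: {5}
  depth 4: {2}
2 enters at depth 4; path a·tau·d·tau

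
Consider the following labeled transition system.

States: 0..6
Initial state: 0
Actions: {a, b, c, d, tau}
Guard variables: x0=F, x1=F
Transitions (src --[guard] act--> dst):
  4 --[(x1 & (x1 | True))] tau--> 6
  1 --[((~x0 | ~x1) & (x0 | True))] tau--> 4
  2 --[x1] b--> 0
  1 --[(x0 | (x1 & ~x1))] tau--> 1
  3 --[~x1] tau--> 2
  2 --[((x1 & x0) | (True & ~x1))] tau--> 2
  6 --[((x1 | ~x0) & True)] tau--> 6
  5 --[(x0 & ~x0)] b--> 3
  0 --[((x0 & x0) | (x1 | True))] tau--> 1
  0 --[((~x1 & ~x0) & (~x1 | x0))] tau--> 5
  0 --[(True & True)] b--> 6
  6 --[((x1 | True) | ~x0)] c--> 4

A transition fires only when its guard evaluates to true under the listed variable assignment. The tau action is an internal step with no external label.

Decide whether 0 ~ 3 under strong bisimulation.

Compute ~ classes (split until stable):
  round 0: {{0,1,2,3,4,5,6}}
  round 1: {{0},{1,2,3},{4,5},{6}}
  round 2: {{0},{1},{2,3},{4,5},{6}}
5 equivalence class(es) (converged in 3)
[0]={0}  [3]={2,3}

Answer: NOT BISIMILAR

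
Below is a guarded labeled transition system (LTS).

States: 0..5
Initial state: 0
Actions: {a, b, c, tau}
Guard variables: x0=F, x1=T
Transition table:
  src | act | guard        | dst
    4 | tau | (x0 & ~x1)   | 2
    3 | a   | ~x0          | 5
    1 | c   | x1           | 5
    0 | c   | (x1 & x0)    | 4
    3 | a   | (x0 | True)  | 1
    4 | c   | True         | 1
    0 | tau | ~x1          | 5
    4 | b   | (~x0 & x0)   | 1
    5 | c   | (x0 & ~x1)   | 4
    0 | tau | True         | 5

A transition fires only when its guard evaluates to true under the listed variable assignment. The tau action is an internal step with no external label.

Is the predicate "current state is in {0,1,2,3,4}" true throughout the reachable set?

Inv-set: {0,1,2,3,4}
Reach set: {0,5}
  0: safe
  5: outside
reach 5 via tau — violates

Answer: INVARIANT VIOLATED at state 5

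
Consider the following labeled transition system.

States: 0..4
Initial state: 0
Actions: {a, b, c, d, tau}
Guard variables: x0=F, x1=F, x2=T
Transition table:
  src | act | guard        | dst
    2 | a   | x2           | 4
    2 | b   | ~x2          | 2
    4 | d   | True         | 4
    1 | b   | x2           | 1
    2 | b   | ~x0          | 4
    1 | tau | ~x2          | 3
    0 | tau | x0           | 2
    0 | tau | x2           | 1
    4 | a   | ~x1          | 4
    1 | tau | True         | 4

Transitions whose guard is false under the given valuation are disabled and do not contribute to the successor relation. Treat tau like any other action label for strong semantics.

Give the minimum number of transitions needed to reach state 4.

Layered search for 4:
  depth 0: {0}
  depth 1: {1}
  depth 2: {4}
depth(4)=2, e.g. tau·tau

Answer: 2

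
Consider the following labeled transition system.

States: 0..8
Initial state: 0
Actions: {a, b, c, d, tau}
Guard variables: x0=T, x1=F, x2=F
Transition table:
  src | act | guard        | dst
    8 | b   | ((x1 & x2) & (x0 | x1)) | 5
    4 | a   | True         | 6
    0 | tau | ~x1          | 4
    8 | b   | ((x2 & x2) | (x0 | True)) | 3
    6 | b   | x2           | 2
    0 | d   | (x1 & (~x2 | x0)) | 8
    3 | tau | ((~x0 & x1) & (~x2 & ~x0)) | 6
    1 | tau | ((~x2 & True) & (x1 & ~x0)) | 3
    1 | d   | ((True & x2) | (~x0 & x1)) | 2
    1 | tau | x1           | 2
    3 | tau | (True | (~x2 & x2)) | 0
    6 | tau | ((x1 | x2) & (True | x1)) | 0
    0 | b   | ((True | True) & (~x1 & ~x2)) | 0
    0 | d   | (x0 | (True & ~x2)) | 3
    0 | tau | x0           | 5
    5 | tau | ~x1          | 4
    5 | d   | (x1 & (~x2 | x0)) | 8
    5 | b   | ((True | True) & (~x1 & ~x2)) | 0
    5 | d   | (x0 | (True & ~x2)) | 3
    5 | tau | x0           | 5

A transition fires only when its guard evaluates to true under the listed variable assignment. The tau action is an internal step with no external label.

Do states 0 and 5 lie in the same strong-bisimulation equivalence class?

Compute ~ classes (split until stable):
  round 0: {{0,1,2,3,4,5,6,7,8}}
  round 1: {{0,5},{1,2,6,7},{3},{4},{8}}
stable after 2 split(s): 5 block(s)
[0]={0,5}  [5]={0,5}

Answer: BISIMILAR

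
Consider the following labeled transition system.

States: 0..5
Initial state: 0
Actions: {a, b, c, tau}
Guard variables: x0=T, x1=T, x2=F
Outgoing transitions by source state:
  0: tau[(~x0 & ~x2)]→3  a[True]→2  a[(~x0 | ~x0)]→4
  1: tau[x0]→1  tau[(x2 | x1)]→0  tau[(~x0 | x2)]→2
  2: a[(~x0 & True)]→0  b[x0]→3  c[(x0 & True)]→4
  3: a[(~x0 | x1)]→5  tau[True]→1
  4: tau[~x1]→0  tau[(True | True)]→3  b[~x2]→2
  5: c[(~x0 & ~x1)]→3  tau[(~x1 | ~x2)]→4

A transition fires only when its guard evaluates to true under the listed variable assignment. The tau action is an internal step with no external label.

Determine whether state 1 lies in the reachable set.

10 transition(s) survive guard evaluation.
Layer 0: {0}
Layer 1: {2}  cumulative {0,2}
Layer 2: {3,4}  cumulative {0,2,3,4}
Layer 3: {1,5}  cumulative {0,1,2,3,4,5}
R = {0,1,2,3,4,5}
witness 1: a·b·tau

Answer: REACHABLE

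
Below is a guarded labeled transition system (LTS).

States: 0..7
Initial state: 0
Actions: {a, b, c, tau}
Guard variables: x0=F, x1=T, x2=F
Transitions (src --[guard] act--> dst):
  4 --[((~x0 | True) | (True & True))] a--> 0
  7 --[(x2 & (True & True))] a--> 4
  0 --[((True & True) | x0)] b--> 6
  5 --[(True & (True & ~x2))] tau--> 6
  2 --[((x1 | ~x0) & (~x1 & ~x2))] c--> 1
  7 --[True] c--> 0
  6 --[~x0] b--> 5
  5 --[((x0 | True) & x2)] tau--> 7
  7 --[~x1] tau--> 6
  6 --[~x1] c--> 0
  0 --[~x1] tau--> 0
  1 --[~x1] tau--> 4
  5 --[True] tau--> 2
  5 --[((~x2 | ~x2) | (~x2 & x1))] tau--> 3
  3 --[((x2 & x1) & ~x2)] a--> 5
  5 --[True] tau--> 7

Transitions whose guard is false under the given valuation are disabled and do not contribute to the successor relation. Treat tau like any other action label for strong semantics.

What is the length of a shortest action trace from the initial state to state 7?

Layered search for 7:
  L0 = {0}
  L1 = {6}
  L2 = {5}
  L3 = {2,3,7}
first hit 7 at d=3 via b·b·tau

Answer: 3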